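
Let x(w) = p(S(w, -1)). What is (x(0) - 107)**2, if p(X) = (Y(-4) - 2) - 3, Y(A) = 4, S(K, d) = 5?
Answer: 11664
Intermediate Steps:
p(X) = -1 (p(X) = (4 - 2) - 3 = 2 - 3 = -1)
x(w) = -1
(x(0) - 107)**2 = (-1 - 107)**2 = (-108)**2 = 11664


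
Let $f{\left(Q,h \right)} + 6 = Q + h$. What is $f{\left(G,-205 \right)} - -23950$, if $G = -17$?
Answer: $23722$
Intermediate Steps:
$f{\left(Q,h \right)} = -6 + Q + h$ ($f{\left(Q,h \right)} = -6 + \left(Q + h\right) = -6 + Q + h$)
$f{\left(G,-205 \right)} - -23950 = \left(-6 - 17 - 205\right) - -23950 = -228 + 23950 = 23722$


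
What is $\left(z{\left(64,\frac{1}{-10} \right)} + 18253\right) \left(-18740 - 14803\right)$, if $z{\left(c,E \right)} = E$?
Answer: $- \frac{6122570247}{10} \approx -6.1226 \cdot 10^{8}$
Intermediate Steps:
$\left(z{\left(64,\frac{1}{-10} \right)} + 18253\right) \left(-18740 - 14803\right) = \left(\frac{1}{-10} + 18253\right) \left(-18740 - 14803\right) = \left(- \frac{1}{10} + 18253\right) \left(-33543\right) = \frac{182529}{10} \left(-33543\right) = - \frac{6122570247}{10}$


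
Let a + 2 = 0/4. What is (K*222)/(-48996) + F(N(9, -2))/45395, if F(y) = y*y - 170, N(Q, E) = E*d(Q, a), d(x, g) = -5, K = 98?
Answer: -2359627/5295651 ≈ -0.44558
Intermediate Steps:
a = -2 (a = -2 + 0/4 = -2 + 0*(1/4) = -2 + 0 = -2)
N(Q, E) = -5*E (N(Q, E) = E*(-5) = -5*E)
F(y) = -170 + y**2 (F(y) = y**2 - 170 = -170 + y**2)
(K*222)/(-48996) + F(N(9, -2))/45395 = (98*222)/(-48996) + (-170 + (-5*(-2))**2)/45395 = 21756*(-1/48996) + (-170 + 10**2)*(1/45395) = -1813/4083 + (-170 + 100)*(1/45395) = -1813/4083 - 70*1/45395 = -1813/4083 - 2/1297 = -2359627/5295651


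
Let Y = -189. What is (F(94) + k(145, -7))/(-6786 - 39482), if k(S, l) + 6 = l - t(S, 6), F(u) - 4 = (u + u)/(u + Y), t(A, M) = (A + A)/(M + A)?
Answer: 185043/663714460 ≈ 0.00027880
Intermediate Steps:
t(A, M) = 2*A/(A + M) (t(A, M) = (2*A)/(A + M) = 2*A/(A + M))
F(u) = 4 + 2*u/(-189 + u) (F(u) = 4 + (u + u)/(u - 189) = 4 + (2*u)/(-189 + u) = 4 + 2*u/(-189 + u))
k(S, l) = -6 + l - 2*S/(6 + S) (k(S, l) = -6 + (l - 2*S/(S + 6)) = -6 + (l - 2*S/(6 + S)) = -6 + l - 2*S/(6 + S))
(F(94) + k(145, -7))/(-6786 - 39482) = (6*(-126 + 94)/(-189 + 94) + (-2*145 + (-6 - 7)*(6 + 145))/(6 + 145))/(-6786 - 39482) = (6*(-32)/(-95) + (-290 - 13*151)/151)/(-46268) = (6*(-1/95)*(-32) + (-290 - 1963)/151)*(-1/46268) = (192/95 + (1/151)*(-2253))*(-1/46268) = (192/95 - 2253/151)*(-1/46268) = -185043/14345*(-1/46268) = 185043/663714460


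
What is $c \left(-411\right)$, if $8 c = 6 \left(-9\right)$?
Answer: $\frac{11097}{4} \approx 2774.3$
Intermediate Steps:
$c = - \frac{27}{4}$ ($c = \frac{6 \left(-9\right)}{8} = \frac{1}{8} \left(-54\right) = - \frac{27}{4} \approx -6.75$)
$c \left(-411\right) = \left(- \frac{27}{4}\right) \left(-411\right) = \frac{11097}{4}$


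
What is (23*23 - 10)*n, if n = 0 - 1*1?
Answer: -519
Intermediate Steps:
n = -1 (n = 0 - 1 = -1)
(23*23 - 10)*n = (23*23 - 10)*(-1) = (529 - 10)*(-1) = 519*(-1) = -519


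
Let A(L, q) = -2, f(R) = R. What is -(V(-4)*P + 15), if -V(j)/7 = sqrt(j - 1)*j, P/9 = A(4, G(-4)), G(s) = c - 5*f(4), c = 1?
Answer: -15 + 504*I*sqrt(5) ≈ -15.0 + 1127.0*I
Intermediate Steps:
G(s) = -19 (G(s) = 1 - 5*4 = 1 - 20 = -19)
P = -18 (P = 9*(-2) = -18)
V(j) = -7*j*sqrt(-1 + j) (V(j) = -7*sqrt(j - 1)*j = -7*sqrt(-1 + j)*j = -7*j*sqrt(-1 + j))
-(V(-4)*P + 15) = -(-7*(-4)*sqrt(-1 - 4)*(-18) + 15) = -(-7*(-4)*sqrt(-5)*(-18) + 15) = -(-7*(-4)*I*sqrt(5)*(-18) + 15) = -((28*I*sqrt(5))*(-18) + 15) = -(-504*I*sqrt(5) + 15) = -(15 - 504*I*sqrt(5)) = -15 + 504*I*sqrt(5)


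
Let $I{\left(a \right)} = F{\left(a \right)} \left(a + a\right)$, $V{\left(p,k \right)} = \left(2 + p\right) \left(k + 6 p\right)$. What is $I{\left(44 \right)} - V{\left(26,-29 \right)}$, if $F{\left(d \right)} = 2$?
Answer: $-3380$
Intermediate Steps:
$I{\left(a \right)} = 4 a$ ($I{\left(a \right)} = 2 \left(a + a\right) = 2 \cdot 2 a = 4 a$)
$I{\left(44 \right)} - V{\left(26,-29 \right)} = 4 \cdot 44 - \left(2 \left(-29\right) + 6 \cdot 26^{2} + 12 \cdot 26 - 754\right) = 176 - \left(-58 + 6 \cdot 676 + 312 - 754\right) = 176 - \left(-58 + 4056 + 312 - 754\right) = 176 - 3556 = -3380$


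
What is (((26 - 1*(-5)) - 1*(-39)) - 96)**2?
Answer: 676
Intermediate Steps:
(((26 - 1*(-5)) - 1*(-39)) - 96)**2 = (((26 + 5) + 39) - 96)**2 = ((31 + 39) - 96)**2 = (70 - 96)**2 = (-26)**2 = 676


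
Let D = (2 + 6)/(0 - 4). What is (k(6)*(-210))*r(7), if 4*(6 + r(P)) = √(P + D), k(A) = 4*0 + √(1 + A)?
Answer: 105*√7*(24 - √5)/2 ≈ 3023.1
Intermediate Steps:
k(A) = √(1 + A) (k(A) = 0 + √(1 + A) = √(1 + A))
D = -2 (D = 8/(-4) = 8*(-¼) = -2)
r(P) = -6 + √(-2 + P)/4 (r(P) = -6 + √(P - 2)/4 = -6 + √(-2 + P)/4)
(k(6)*(-210))*r(7) = (√(1 + 6)*(-210))*(-6 + √(-2 + 7)/4) = (√7*(-210))*(-6 + √5/4) = (-210*√7)*(-6 + √5/4) = -210*√7*(-6 + √5/4)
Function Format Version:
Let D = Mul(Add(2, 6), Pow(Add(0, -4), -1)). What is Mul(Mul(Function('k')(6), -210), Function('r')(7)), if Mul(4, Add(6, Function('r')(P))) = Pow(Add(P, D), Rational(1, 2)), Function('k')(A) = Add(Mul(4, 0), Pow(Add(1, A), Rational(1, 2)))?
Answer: Mul(Rational(105, 2), Pow(7, Rational(1, 2)), Add(24, Mul(-1, Pow(5, Rational(1, 2))))) ≈ 3023.1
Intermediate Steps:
Function('k')(A) = Pow(Add(1, A), Rational(1, 2)) (Function('k')(A) = Add(0, Pow(Add(1, A), Rational(1, 2))) = Pow(Add(1, A), Rational(1, 2)))
D = -2 (D = Mul(8, Pow(-4, -1)) = Mul(8, Rational(-1, 4)) = -2)
Function('r')(P) = Add(-6, Mul(Rational(1, 4), Pow(Add(-2, P), Rational(1, 2)))) (Function('r')(P) = Add(-6, Mul(Rational(1, 4), Pow(Add(P, -2), Rational(1, 2)))) = Add(-6, Mul(Rational(1, 4), Pow(Add(-2, P), Rational(1, 2)))))
Mul(Mul(Function('k')(6), -210), Function('r')(7)) = Mul(Mul(Pow(Add(1, 6), Rational(1, 2)), -210), Add(-6, Mul(Rational(1, 4), Pow(Add(-2, 7), Rational(1, 2))))) = Mul(Mul(Pow(7, Rational(1, 2)), -210), Add(-6, Mul(Rational(1, 4), Pow(5, Rational(1, 2))))) = Mul(Mul(-210, Pow(7, Rational(1, 2))), Add(-6, Mul(Rational(1, 4), Pow(5, Rational(1, 2))))) = Mul(-210, Pow(7, Rational(1, 2)), Add(-6, Mul(Rational(1, 4), Pow(5, Rational(1, 2)))))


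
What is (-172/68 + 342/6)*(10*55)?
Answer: 509300/17 ≈ 29959.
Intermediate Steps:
(-172/68 + 342/6)*(10*55) = (-172*1/68 + 342*(⅙))*550 = (-43/17 + 57)*550 = (926/17)*550 = 509300/17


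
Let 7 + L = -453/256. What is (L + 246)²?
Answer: 3688254361/65536 ≈ 56278.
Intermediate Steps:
L = -2245/256 (L = -7 - 453/256 = -2245/256 ≈ -8.7695)
(L + 246)² = (-2245/256 + 246)² = (60731/256)² = 3688254361/65536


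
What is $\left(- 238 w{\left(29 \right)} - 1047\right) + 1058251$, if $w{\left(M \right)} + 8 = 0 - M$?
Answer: $1066010$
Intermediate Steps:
$w{\left(M \right)} = -8 - M$ ($w{\left(M \right)} = -8 + \left(0 - M\right) = -8 - M$)
$\left(- 238 w{\left(29 \right)} - 1047\right) + 1058251 = \left(- 238 \left(-8 - 29\right) - 1047\right) + 1058251 = \left(\left(-238\right) \left(-37\right) - 1047\right) + 1058251 = \left(8806 - 1047\right) + 1058251 = 7759 + 1058251 = 1066010$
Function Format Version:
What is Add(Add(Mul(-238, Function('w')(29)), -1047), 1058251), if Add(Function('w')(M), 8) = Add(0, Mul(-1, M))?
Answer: 1066010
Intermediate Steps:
Function('w')(M) = Add(-8, Mul(-1, M)) (Function('w')(M) = Add(-8, Add(0, Mul(-1, M))) = Add(-8, Mul(-1, M)))
Add(Add(Mul(-238, Function('w')(29)), -1047), 1058251) = Add(Add(Mul(-238, Add(-8, Mul(-1, 29))), -1047), 1058251) = Add(Add(Mul(-238, Add(-8, -29)), -1047), 1058251) = Add(Add(Mul(-238, -37), -1047), 1058251) = Add(Add(8806, -1047), 1058251) = Add(7759, 1058251) = 1066010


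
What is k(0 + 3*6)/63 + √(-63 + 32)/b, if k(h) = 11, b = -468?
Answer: 11/63 - I*√31/468 ≈ 0.1746 - 0.011897*I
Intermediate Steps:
k(0 + 3*6)/63 + √(-63 + 32)/b = 11/63 + √(-63 + 32)/(-468) = 11*(1/63) + √(-31)*(-1/468) = 11/63 + (I*√31)*(-1/468) = 11/63 - I*√31/468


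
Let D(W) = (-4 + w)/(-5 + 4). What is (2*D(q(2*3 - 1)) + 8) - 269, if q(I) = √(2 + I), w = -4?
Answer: -245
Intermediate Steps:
D(W) = 8 (D(W) = (-4 - 4)/(-5 + 4) = -8/(-1) = -8*(-1) = 8)
(2*D(q(2*3 - 1)) + 8) - 269 = (2*8 + 8) - 269 = (16 + 8) - 269 = 24 - 269 = -245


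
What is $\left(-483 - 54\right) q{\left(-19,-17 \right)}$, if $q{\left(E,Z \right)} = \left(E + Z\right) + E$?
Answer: $29535$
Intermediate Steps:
$q{\left(E,Z \right)} = Z + 2 E$
$\left(-483 - 54\right) q{\left(-19,-17 \right)} = \left(-483 - 54\right) \left(-17 + 2 \left(-19\right)\right) = \left(-483 - 54\right) \left(-17 - 38\right) = \left(-483 - 54\right) \left(-55\right) = \left(-537\right) \left(-55\right) = 29535$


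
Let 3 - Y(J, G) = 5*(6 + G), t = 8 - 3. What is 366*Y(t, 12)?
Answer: -31842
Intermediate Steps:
t = 5
Y(J, G) = -27 - 5*G (Y(J, G) = 3 - 5*(6 + G) = 3 - (30 + 5*G) = 3 + (-30 - 5*G) = -27 - 5*G)
366*Y(t, 12) = 366*(-27 - 5*12) = 366*(-27 - 60) = 366*(-87) = -31842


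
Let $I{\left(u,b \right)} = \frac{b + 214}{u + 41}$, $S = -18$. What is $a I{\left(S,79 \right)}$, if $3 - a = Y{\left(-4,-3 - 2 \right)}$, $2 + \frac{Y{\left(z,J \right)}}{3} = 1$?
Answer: $\frac{1758}{23} \approx 76.435$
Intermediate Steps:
$I{\left(u,b \right)} = \frac{214 + b}{41 + u}$
$Y{\left(z,J \right)} = -3$ ($Y{\left(z,J \right)} = -6 + 3 \cdot 1 = -6 + 3 = -3$)
$a = 6$ ($a = 3 - -3 = 3 + 3 = 6$)
$a I{\left(S,79 \right)} = 6 \frac{214 + 79}{41 - 18} = 6 \cdot \frac{1}{23} \cdot 293 = 6 \cdot \frac{293}{23} = \frac{1758}{23}$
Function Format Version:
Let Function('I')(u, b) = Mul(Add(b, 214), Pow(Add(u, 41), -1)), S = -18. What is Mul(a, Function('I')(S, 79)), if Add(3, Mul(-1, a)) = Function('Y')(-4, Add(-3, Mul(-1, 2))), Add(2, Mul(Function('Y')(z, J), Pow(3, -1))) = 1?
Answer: Rational(1758, 23) ≈ 76.435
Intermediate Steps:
Function('I')(u, b) = Mul(Pow(Add(41, u), -1), Add(214, b)) (Function('I')(u, b) = Mul(Add(214, b), Pow(Add(41, u), -1)) = Mul(Pow(Add(41, u), -1), Add(214, b)))
Function('Y')(z, J) = -3 (Function('Y')(z, J) = Add(-6, Mul(3, 1)) = Add(-6, 3) = -3)
a = 6 (a = Add(3, Mul(-1, -3)) = Add(3, 3) = 6)
Mul(a, Function('I')(S, 79)) = Mul(6, Mul(Pow(Add(41, -18), -1), Add(214, 79))) = Mul(6, Mul(Pow(23, -1), 293)) = Mul(6, Mul(Rational(1, 23), 293)) = Mul(6, Rational(293, 23)) = Rational(1758, 23)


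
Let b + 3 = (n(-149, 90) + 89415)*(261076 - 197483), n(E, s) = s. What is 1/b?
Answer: 1/5691891462 ≈ 1.7569e-10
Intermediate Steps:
b = 5691891462 (b = -3 + (90 + 89415)*(261076 - 197483) = -3 + 89505*63593 = -3 + 5691891465 = 5691891462)
1/b = 1/5691891462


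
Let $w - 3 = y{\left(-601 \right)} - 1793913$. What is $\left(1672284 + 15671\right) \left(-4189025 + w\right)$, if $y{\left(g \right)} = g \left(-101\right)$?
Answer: $-9996464491470$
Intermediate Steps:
$y{\left(g \right)} = - 101 g$
$w = -1733209$ ($w = 3 - 1733212 = -1733209$)
$\left(1672284 + 15671\right) \left(-4189025 + w\right) = \left(1672284 + 15671\right) \left(-4189025 - 1733209\right) = 1687955 \left(-5922234\right) = -9996464491470$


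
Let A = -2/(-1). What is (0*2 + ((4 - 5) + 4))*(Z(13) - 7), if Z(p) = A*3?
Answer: -3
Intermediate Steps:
A = 2 (A = -2*(-1) = 2)
Z(p) = 6 (Z(p) = 2*3 = 6)
(0*2 + ((4 - 5) + 4))*(Z(13) - 7) = (0*2 + ((4 - 5) + 4))*(6 - 7) = (0 + (-1 + 4))*(-1) = (0 + 3)*(-1) = 3*(-1) = -3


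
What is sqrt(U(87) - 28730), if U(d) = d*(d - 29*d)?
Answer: I*sqrt(240662) ≈ 490.57*I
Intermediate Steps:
U(d) = -28*d**2 (U(d) = d*(-28*d) = -28*d**2)
sqrt(U(87) - 28730) = sqrt(-28*87**2 - 28730) = sqrt(-28*7569 - 28730) = sqrt(-211932 - 28730) = sqrt(-240662) = I*sqrt(240662)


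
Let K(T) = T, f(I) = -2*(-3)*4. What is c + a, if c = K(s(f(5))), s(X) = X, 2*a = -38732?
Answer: -19342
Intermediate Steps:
a = -19366 (a = (½)*(-38732) = -19366)
f(I) = 24 (f(I) = 6*4 = 24)
c = 24
c + a = 24 - 19366 = -19342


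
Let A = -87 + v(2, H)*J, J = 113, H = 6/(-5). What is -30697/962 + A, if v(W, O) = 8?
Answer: 755257/962 ≈ 785.09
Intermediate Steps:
H = -6/5 (H = 6*(-⅕) = -6/5 ≈ -1.2000)
A = 817 (A = -87 + 8*113 = -87 + 904 = 817)
-30697/962 + A = -30697/962 + 817 = 755257/962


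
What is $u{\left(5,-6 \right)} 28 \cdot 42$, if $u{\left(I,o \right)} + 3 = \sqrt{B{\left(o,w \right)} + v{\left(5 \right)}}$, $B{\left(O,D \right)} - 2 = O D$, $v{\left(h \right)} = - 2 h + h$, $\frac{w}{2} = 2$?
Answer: $-3528 + 3528 i \sqrt{3} \approx -3528.0 + 6110.7 i$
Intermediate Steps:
$w = 4$ ($w = 2 \cdot 2 = 4$)
$v{\left(h \right)} = - h$
$B{\left(O,D \right)} = 2 + D O$ ($B{\left(O,D \right)} = 2 + O D = 2 + D O$)
$u{\left(I,o \right)} = -3 + \sqrt{-3 + 4 o}$ ($u{\left(I,o \right)} = -3 + \sqrt{\left(2 + 4 o\right) - 5} = -3 + \sqrt{-3 + 4 o}$)
$u{\left(5,-6 \right)} 28 \cdot 42 = \left(-3 + \sqrt{-3 + 4 \left(-6\right)}\right) 28 \cdot 42 = \left(-3 + \sqrt{-3 - 24}\right) 28 \cdot 42 = \left(-3 + \sqrt{-27}\right) 28 \cdot 42 = \left(-3 + 3 i \sqrt{3}\right) 28 \cdot 42 = \left(-84 + 84 i \sqrt{3}\right) 42 = -3528 + 3528 i \sqrt{3}$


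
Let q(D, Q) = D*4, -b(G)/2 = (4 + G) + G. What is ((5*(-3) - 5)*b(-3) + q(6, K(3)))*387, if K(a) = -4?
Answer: -21672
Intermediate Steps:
b(G) = -8 - 4*G (b(G) = -2*((4 + G) + G) = -2*(4 + 2*G) = -8 - 4*G)
q(D, Q) = 4*D
((5*(-3) - 5)*b(-3) + q(6, K(3)))*387 = ((5*(-3) - 5)*(-8 - 4*(-3)) + 4*6)*387 = ((-15 - 5)*(-8 + 12) + 24)*387 = (-20*4 + 24)*387 = (-80 + 24)*387 = -56*387 = -21672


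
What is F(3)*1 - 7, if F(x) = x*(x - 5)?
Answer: -13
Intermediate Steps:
F(x) = x*(-5 + x)
F(3)*1 - 7 = (3*(-5 + 3))*1 - 7 = (3*(-2))*1 - 7 = -6*1 - 7 = -6 - 7 = -13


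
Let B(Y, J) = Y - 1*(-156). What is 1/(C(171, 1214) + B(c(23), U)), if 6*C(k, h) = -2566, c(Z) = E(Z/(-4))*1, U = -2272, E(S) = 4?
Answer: -3/803 ≈ -0.0037360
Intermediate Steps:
c(Z) = 4 (c(Z) = 4*1 = 4)
C(k, h) = -1283/3 (C(k, h) = (⅙)*(-2566) = -1283/3)
B(Y, J) = 156 + Y (B(Y, J) = Y + 156 = 156 + Y)
1/(C(171, 1214) + B(c(23), U)) = 1/(-1283/3 + (156 + 4)) = 1/(-1283/3 + 160) = 1/(-803/3) = -3/803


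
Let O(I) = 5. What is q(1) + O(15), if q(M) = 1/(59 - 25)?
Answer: 171/34 ≈ 5.0294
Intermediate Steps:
q(M) = 1/34
q(1) + O(15) = 1/34 + 5 = 171/34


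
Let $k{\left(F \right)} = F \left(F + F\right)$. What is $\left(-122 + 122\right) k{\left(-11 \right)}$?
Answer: $0$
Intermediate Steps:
$k{\left(F \right)} = 2 F^{2}$ ($k{\left(F \right)} = F 2 F = 2 F^{2}$)
$\left(-122 + 122\right) k{\left(-11 \right)} = \left(-122 + 122\right) 2 \left(-11\right)^{2} = 0 \cdot 2 \cdot 121 = 0 \cdot 242 = 0$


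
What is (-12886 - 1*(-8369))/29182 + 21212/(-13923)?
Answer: -681898775/406300986 ≈ -1.6783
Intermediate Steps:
(-12886 - 1*(-8369))/29182 + 21212/(-13923) = (-12886 + 8369)*(1/29182) + 21212*(-1/13923) = -4517*1/29182 - 21212/13923 = -4517/29182 - 21212/13923 = -681898775/406300986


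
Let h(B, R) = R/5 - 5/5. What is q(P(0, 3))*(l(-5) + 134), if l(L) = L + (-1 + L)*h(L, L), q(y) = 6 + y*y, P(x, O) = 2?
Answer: 1410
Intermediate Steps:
h(B, R) = -1 + R/5 (h(B, R) = R*(⅕) - 5*⅕ = R/5 - 1 = -1 + R/5)
q(y) = 6 + y²
l(L) = L + (-1 + L)*(-1 + L/5)
q(P(0, 3))*(l(-5) + 134) = (6 + 2²)*((1 - ⅕*(-5) + (⅕)*(-5)²) + 134) = (6 + 4)*((1 + 1 + (⅕)*25) + 134) = 10*((1 + 1 + 5) + 134) = 10*(7 + 134) = 10*141 = 1410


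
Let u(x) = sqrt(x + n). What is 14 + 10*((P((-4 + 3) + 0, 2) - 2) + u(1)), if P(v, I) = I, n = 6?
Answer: 14 + 10*sqrt(7) ≈ 40.458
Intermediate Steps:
u(x) = sqrt(6 + x) (u(x) = sqrt(x + 6) = sqrt(6 + x))
14 + 10*((P((-4 + 3) + 0, 2) - 2) + u(1)) = 14 + 10*((2 - 2) + sqrt(6 + 1)) = 14 + 10*(0 + sqrt(7)) = 14 + 10*sqrt(7)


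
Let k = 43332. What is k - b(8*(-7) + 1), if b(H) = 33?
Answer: 43299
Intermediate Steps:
k - b(8*(-7) + 1) = 43332 - 1*33 = 43332 - 33 = 43299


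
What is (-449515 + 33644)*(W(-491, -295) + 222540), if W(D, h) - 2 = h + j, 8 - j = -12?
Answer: -92434399557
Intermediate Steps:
j = 20 (j = 8 - 1*(-12) = 8 + 12 = 20)
W(D, h) = 22 + h (W(D, h) = 2 + (h + 20) = 2 + (20 + h) = 22 + h)
(-449515 + 33644)*(W(-491, -295) + 222540) = (-449515 + 33644)*((22 - 295) + 222540) = -415871*(-273 + 222540) = -415871*222267 = -92434399557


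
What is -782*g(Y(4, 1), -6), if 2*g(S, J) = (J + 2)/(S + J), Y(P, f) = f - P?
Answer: -1564/9 ≈ -173.78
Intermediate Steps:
g(S, J) = (2 + J)/(2*(J + S)) (g(S, J) = ((J + 2)/(S + J))/2 = ((2 + J)/(J + S))/2 = (2 + J)/(2*(J + S)))
-782*g(Y(4, 1), -6) = -782*(1 + (½)*(-6))/(-6 + (1 - 1*4)) = -782*(1 - 3)/(-6 + (1 - 4)) = -782*(-2)/(-6 - 3) = -782*(-2)/(-9) = -(-782)*(-2)/9 = -782*2/9 = -1564/9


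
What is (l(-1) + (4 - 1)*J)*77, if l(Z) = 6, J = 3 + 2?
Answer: 1617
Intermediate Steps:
J = 5
(l(-1) + (4 - 1)*J)*77 = (6 + (4 - 1)*5)*77 = (6 + 3*5)*77 = (6 + 15)*77 = 21*77 = 1617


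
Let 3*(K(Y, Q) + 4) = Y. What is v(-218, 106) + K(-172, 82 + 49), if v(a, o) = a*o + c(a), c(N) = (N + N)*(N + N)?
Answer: 500780/3 ≈ 1.6693e+5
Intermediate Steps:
K(Y, Q) = -4 + Y/3
c(N) = 4*N² (c(N) = (2*N)*(2*N) = 4*N²)
v(a, o) = 4*a² + a*o (v(a, o) = a*o + 4*a² = 4*a² + a*o)
v(-218, 106) + K(-172, 82 + 49) = -218*(106 + 4*(-218)) + (-4 + (⅓)*(-172)) = -218*(106 - 872) + (-4 - 172/3) = -218*(-766) - 184/3 = 166988 - 184/3 = 500780/3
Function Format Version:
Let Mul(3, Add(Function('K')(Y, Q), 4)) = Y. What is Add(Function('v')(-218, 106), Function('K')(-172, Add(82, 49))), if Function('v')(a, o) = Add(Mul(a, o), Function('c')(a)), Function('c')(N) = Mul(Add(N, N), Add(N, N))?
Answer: Rational(500780, 3) ≈ 1.6693e+5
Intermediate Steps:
Function('K')(Y, Q) = Add(-4, Mul(Rational(1, 3), Y))
Function('c')(N) = Mul(4, Pow(N, 2)) (Function('c')(N) = Mul(Mul(2, N), Mul(2, N)) = Mul(4, Pow(N, 2)))
Function('v')(a, o) = Add(Mul(4, Pow(a, 2)), Mul(a, o)) (Function('v')(a, o) = Add(Mul(a, o), Mul(4, Pow(a, 2))) = Add(Mul(4, Pow(a, 2)), Mul(a, o)))
Add(Function('v')(-218, 106), Function('K')(-172, Add(82, 49))) = Add(Mul(-218, Add(106, Mul(4, -218))), Add(-4, Mul(Rational(1, 3), -172))) = Add(Mul(-218, Add(106, -872)), Add(-4, Rational(-172, 3))) = Add(Mul(-218, -766), Rational(-184, 3)) = Add(166988, Rational(-184, 3)) = Rational(500780, 3)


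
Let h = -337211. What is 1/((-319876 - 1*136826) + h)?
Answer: -1/793913 ≈ -1.2596e-6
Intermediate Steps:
1/((-319876 - 1*136826) + h) = 1/((-319876 - 1*136826) - 337211) = 1/((-319876 - 136826) - 337211) = 1/(-456702 - 337211) = 1/(-793913) = -1/793913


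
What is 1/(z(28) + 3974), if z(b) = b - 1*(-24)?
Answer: 1/4026 ≈ 0.00024839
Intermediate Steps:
z(b) = 24 + b (z(b) = b + 24 = 24 + b)
1/(z(28) + 3974) = 1/((24 + 28) + 3974) = 1/(52 + 3974) = 1/4026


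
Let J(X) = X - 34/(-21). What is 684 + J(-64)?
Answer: 13054/21 ≈ 621.62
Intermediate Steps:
J(X) = 34/21 + X (J(X) = X - 34*(-1)/21 = X - 1*(-34/21) = X + 34/21 = 34/21 + X)
684 + J(-64) = 684 + (34/21 - 64) = 684 - 1310/21 = 13054/21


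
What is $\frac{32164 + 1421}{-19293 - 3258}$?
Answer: $- \frac{11195}{7517} \approx -1.4893$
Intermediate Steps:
$\frac{32164 + 1421}{-19293 - 3258} = \frac{33585}{-22551} = 33585 \left(- \frac{1}{22551}\right) = - \frac{11195}{7517}$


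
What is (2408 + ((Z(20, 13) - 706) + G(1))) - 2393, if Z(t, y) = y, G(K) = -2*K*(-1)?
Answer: -676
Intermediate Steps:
G(K) = 2*K
(2408 + ((Z(20, 13) - 706) + G(1))) - 2393 = (2408 + ((13 - 706) + 2*1)) - 2393 = (2408 + (-693 + 2)) - 2393 = (2408 - 691) - 2393 = 1717 - 2393 = -676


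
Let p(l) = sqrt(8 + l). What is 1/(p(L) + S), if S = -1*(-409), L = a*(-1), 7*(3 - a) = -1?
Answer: 2863/1170933 - sqrt(238)/1170933 ≈ 0.0024319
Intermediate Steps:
a = 22/7 (a = 3 - 1/7*(-1) = 3 + 1/7 = 22/7 ≈ 3.1429)
L = -22/7 (L = (22/7)*(-1) = -22/7 ≈ -3.1429)
S = 409
1/(p(L) + S) = 1/(sqrt(8 - 22/7) + 409) = 1/(sqrt(34/7) + 409) = 1/(sqrt(238)/7 + 409) = 1/(409 + sqrt(238)/7)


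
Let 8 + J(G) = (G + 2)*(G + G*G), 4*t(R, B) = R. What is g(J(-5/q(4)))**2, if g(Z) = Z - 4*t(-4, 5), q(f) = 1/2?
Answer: 524176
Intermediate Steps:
t(R, B) = R/4
q(f) = 1/2
J(G) = -8 + (2 + G)*(G + G**2) (J(G) = -8 + (G + 2)*(G + G*G) = -8 + (2 + G)*(G + G**2))
g(Z) = 4 + Z (g(Z) = Z - (-4) = Z - 4*(-1) = Z + 4 = 4 + Z)
g(J(-5/q(4)))**2 = (4 + (-8 + (-5/1/2)**3 + 2*(-5/1/2) + 3*(-5/1/2)**2))**2 = (4 + (-8 + (-5*2)**3 + 2*(-5*2) + 3*(-5*2)**2))**2 = (4 + (-8 + (-10)**3 + 2*(-10) + 3*(-10)**2))**2 = (4 + (-8 - 1000 - 20 + 3*100))**2 = (4 + (-8 - 1000 - 20 + 300))**2 = (4 - 728)**2 = (-724)**2 = 524176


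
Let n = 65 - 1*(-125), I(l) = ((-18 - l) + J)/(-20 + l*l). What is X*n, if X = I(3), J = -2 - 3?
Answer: 4940/11 ≈ 449.09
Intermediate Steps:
J = -5
I(l) = (-23 - l)/(-20 + l**2) (I(l) = ((-18 - l) - 5)/(-20 + l*l) = (-23 - l)/(-20 + l**2))
n = 190 (n = 65 + 125 = 190)
X = 26/11 (X = (-23 - 1*3)/(-20 + 3**2) = (-23 - 3)/(-20 + 9) = -26/(-11) = -1/11*(-26) = 26/11 ≈ 2.3636)
X*n = (26/11)*190 = 4940/11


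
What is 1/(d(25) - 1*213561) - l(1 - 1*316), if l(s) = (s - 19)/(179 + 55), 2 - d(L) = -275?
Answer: 35618311/24954228 ≈ 1.4273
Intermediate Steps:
d(L) = 277 (d(L) = 2 - 1*(-275) = 2 + 275 = 277)
l(s) = -19/234 + s/234 (l(s) = (-19 + s)/234 = (-19 + s)*(1/234) = -19/234 + s/234)
1/(d(25) - 1*213561) - l(1 - 1*316) = 1/(277 - 1*213561) - (-19/234 + (1 - 1*316)/234) = 1/(277 - 213561) - (-19/234 + (1 - 316)/234) = 1/(-213284) - (-19/234 + (1/234)*(-315)) = -1/213284 - (-19/234 - 35/26) = -1/213284 - 1*(-167/117) = -1/213284 + 167/117 = 35618311/24954228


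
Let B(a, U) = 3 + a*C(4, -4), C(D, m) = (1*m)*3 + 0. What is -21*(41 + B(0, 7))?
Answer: -924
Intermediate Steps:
C(D, m) = 3*m (C(D, m) = m*3 + 0 = 3*m + 0 = 3*m)
B(a, U) = 3 - 12*a (B(a, U) = 3 + a*(3*(-4)) = 3 + a*(-12) = 3 - 12*a)
-21*(41 + B(0, 7)) = -21*(41 + (3 - 12*0)) = -21*(41 + (3 + 0)) = -21*(41 + 3) = -21*44 = -924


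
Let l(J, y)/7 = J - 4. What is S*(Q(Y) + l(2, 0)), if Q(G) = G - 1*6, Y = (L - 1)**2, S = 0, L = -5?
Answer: 0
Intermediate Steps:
l(J, y) = -28 + 7*J (l(J, y) = 7*(J - 4) = 7*(-4 + J) = -28 + 7*J)
Y = 36 (Y = (-5 - 1)**2 = (-6)**2 = 36)
Q(G) = -6 + G (Q(G) = G - 6 = -6 + G)
S*(Q(Y) + l(2, 0)) = 0*((-6 + 36) + (-28 + 7*2)) = 0*(30 + (-28 + 14)) = 0*(30 - 14) = 0*16 = 0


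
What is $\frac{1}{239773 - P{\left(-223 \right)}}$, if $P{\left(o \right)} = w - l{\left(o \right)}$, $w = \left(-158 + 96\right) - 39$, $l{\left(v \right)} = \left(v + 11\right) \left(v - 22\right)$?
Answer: $\frac{1}{291814} \approx 3.4268 \cdot 10^{-6}$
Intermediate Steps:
$l{\left(v \right)} = \left(-22 + v\right) \left(11 + v\right)$ ($l{\left(v \right)} = \left(11 + v\right) \left(-22 + v\right) = \left(-22 + v\right) \left(11 + v\right)$)
$w = -101$ ($w = -62 - 39 = -101$)
$P{\left(o \right)} = 141 - o^{2} + 11 o$ ($P{\left(o \right)} = -101 - \left(-242 + o^{2} - 11 o\right) = -101 + \left(242 - o^{2} + 11 o\right) = 141 - o^{2} + 11 o$)
$\frac{1}{239773 - P{\left(-223 \right)}} = \frac{1}{239773 - \left(141 - \left(-223\right)^{2} + 11 \left(-223\right)\right)} = \frac{1}{239773 - \left(141 - 49729 - 2453\right)} = \frac{1}{239773 - -52041} = \frac{1}{239773 + 52041} = \frac{1}{291814}$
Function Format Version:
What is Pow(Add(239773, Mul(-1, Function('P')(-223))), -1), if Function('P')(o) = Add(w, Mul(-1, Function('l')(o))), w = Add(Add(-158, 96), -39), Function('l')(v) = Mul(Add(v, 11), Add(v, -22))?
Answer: Rational(1, 291814) ≈ 3.4268e-6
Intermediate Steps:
Function('l')(v) = Mul(Add(-22, v), Add(11, v)) (Function('l')(v) = Mul(Add(11, v), Add(-22, v)) = Mul(Add(-22, v), Add(11, v)))
w = -101 (w = Add(-62, -39) = -101)
Function('P')(o) = Add(141, Mul(-1, Pow(o, 2)), Mul(11, o)) (Function('P')(o) = Add(-101, Mul(-1, Add(-242, Pow(o, 2), Mul(-11, o)))) = Add(-101, Add(242, Mul(-1, Pow(o, 2)), Mul(11, o))) = Add(141, Mul(-1, Pow(o, 2)), Mul(11, o)))
Pow(Add(239773, Mul(-1, Function('P')(-223))), -1) = Pow(Add(239773, Mul(-1, Add(141, Mul(-1, Pow(-223, 2)), Mul(11, -223)))), -1) = Pow(Add(239773, Mul(-1, Add(141, Mul(-1, 49729), -2453))), -1) = Pow(Add(239773, Mul(-1, Add(141, -49729, -2453))), -1) = Pow(Add(239773, Mul(-1, -52041)), -1) = Pow(Add(239773, 52041), -1) = Pow(291814, -1) = Rational(1, 291814)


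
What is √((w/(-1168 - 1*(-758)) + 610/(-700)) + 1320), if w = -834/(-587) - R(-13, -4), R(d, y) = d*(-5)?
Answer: 2*√9360912428931/168469 ≈ 36.322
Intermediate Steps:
R(d, y) = -5*d
w = -37321/587 (w = -834/(-587) - (-5)*(-13) = -834*(-1/587) - 1*65 = 834/587 - 65 = -37321/587 ≈ -63.579)
√((w/(-1168 - 1*(-758)) + 610/(-700)) + 1320) = √((-37321/(587*(-1168 - 1*(-758))) + 610/(-700)) + 1320) = √((-37321/(587*(-1168 + 758)) + 610*(-1/700)) + 1320) = √((-37321/587/(-410) - 61/70) + 1320) = √((-37321/587*(-1/410) - 61/70) + 1320) = √((37321/240670 - 61/70) + 1320) = √(-120684/168469 + 1320) = √(222258396/168469) = 2*√9360912428931/168469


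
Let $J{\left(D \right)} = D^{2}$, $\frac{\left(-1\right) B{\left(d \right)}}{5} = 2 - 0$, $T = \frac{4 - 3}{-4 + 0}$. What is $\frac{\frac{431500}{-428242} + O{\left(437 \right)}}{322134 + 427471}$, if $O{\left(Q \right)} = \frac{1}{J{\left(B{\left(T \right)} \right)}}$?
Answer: $- \frac{21360879}{16050617220500} \approx -1.3308 \cdot 10^{-6}$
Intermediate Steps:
$T = - \frac{1}{4}$ ($T = 1 \frac{1}{-4} = 1 \left(- \frac{1}{4}\right) = - \frac{1}{4} \approx -0.25$)
$B{\left(d \right)} = -10$ ($B{\left(d \right)} = - 5 \left(2 - 0\right) = - 5 \left(2 + 0\right) = \left(-5\right) 2 = -10$)
$O{\left(Q \right)} = \frac{1}{100}$ ($O{\left(Q \right)} = \frac{1}{\left(-10\right)^{2}} = \frac{1}{100}$)
$\frac{\frac{431500}{-428242} + O{\left(437 \right)}}{322134 + 427471} = \frac{\frac{431500}{-428242} + \frac{1}{100}}{322134 + 427471} = \frac{431500 \left(- \frac{1}{428242}\right) + \frac{1}{100}}{749605} = \left(- \frac{215750}{214121} + \frac{1}{100}\right) \frac{1}{749605} = \left(- \frac{21360879}{21412100}\right) \frac{1}{749605} = - \frac{21360879}{16050617220500}$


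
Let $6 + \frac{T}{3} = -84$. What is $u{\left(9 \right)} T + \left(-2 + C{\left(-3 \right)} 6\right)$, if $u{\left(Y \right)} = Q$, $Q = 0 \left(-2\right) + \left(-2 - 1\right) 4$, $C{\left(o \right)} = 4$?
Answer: $3262$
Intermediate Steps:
$T = -270$ ($T = -18 + 3 \left(-84\right) = -18 - 252 = -270$)
$Q = -12$ ($Q = 0 - 12 = -12$)
$u{\left(Y \right)} = -12$
$u{\left(9 \right)} T + \left(-2 + C{\left(-3 \right)} 6\right) = \left(-12\right) \left(-270\right) + \left(-2 + 4 \cdot 6\right) = 3240 + \left(-2 + 24\right) = 3240 + 22 = 3262$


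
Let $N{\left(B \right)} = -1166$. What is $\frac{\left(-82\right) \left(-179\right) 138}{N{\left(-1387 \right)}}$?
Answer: $- \frac{1012782}{583} \approx -1737.2$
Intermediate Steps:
$\frac{\left(-82\right) \left(-179\right) 138}{N{\left(-1387 \right)}} = \frac{\left(-82\right) \left(-179\right) 138}{-1166} = 14678 \cdot 138 \left(- \frac{1}{1166}\right) = 2025564 \left(- \frac{1}{1166}\right) = - \frac{1012782}{583}$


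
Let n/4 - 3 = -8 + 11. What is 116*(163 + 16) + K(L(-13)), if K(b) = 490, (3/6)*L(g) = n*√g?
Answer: 21254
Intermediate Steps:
n = 24 (n = 12 + 4*(-8 + 11) = 12 + 4*3 = 12 + 12 = 24)
L(g) = 48*√g (L(g) = 2*(24*√g) = 48*√g)
116*(163 + 16) + K(L(-13)) = 116*(163 + 16) + 490 = 116*179 + 490 = 20764 + 490 = 21254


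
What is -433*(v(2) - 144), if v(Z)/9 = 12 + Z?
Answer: 7794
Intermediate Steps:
v(Z) = 108 + 9*Z (v(Z) = 9*(12 + Z) = 108 + 9*Z)
-433*(v(2) - 144) = -433*((108 + 9*2) - 144) = -433*((108 + 18) - 144) = -433*(126 - 144) = -433*(-18) = 7794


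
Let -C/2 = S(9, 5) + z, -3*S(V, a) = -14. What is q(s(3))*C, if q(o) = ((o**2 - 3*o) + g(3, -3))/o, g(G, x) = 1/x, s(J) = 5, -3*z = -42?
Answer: -3248/45 ≈ -72.178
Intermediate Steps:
z = 14 (z = -1/3*(-42) = 14)
S(V, a) = 14/3 (S(V, a) = -1/3*(-14) = 14/3)
q(o) = (-1/3 + o**2 - 3*o)/o (q(o) = ((o**2 - 3*o) + 1/(-3))/o = ((o**2 - 3*o) - 1/3)/o = (-1/3 + o**2 - 3*o)/o)
C = -112/3 (C = -2*(14/3 + 14) = -2*56/3 = -112/3 ≈ -37.333)
q(s(3))*C = (-3 + 5 - 1/3/5)*(-112/3) = (-3 + 5 - 1/3*1/5)*(-112/3) = (-3 + 5 - 1/15)*(-112/3) = (29/15)*(-112/3) = -3248/45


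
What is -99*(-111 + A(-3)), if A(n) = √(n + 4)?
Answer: 10890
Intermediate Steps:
A(n) = √(4 + n)
-99*(-111 + A(-3)) = -99*(-111 + √(4 - 3)) = -99*(-111 + √1) = -99*(-111 + 1) = -99*(-110) = 10890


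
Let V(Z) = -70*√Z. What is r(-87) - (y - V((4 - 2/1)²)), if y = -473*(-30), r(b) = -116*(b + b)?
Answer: 5854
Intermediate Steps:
r(b) = -232*b
y = 14190
r(-87) - (y - V((4 - 2/1)²)) = -232*(-87) - (14190 - (-70)*√((4 - 2/1)²)) = 20184 - (14190 - (-70)*√((4 - 2*1)²)) = 20184 - (14190 - (-70)*√((4 - 2)²)) = 20184 - (14190 - (-70)*√(2²)) = 20184 - (14190 - (-70)*√4) = 20184 - (14190 - (-70)*2) = 20184 - (14190 - 1*(-140)) = 20184 - (14190 + 140) = 20184 - 1*14330 = 20184 - 14330 = 5854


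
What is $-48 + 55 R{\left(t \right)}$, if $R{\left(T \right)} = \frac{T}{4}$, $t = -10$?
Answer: $- \frac{371}{2} \approx -185.5$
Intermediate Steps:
$R{\left(T \right)} = \frac{T}{4}$ ($R{\left(T \right)} = T \frac{1}{4} = \frac{T}{4}$)
$-48 + 55 R{\left(t \right)} = -48 + 55 \cdot \frac{1}{4} \left(-10\right) = -48 + 55 \left(- \frac{5}{2}\right) = -48 - \frac{275}{2} = - \frac{371}{2}$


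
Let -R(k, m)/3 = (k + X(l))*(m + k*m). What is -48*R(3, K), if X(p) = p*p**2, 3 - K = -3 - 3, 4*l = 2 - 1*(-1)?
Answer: 17739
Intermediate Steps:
l = 3/4 (l = (2 - 1*(-1))/4 = (2 + 1)/4 = (1/4)*3 = 3/4 ≈ 0.75000)
K = 9 (K = 3 - (-3 - 3) = 3 - 1*(-6) = 3 + 6 = 9)
X(p) = p**3
R(k, m) = -3*(27/64 + k)*(m + k*m) (R(k, m) = -3*(k + (3/4)**3)*(m + k*m) = -3*(k + 27/64)*(m + k*m) = -3*(27/64 + k)*(m + k*m))
-48*R(3, K) = -(-9)*9*(27 + 64*3**2 + 91*3)/4 = -(-9)*9*(27 + 64*9 + 273)/4 = -(-9)*9*(27 + 576 + 273)/4 = -(-9)*9*876/4 = -48*(-5913/16) = 17739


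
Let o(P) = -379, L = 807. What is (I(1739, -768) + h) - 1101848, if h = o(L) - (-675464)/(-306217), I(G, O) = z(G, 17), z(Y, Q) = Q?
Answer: -337516115034/306217 ≈ -1.1022e+6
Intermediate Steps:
I(G, O) = 17
h = -116731707/306217 (h = -379 - (-675464)/(-306217) = -379 - (-675464)*(-1)/306217 = -379 - 1*675464/306217 = -379 - 675464/306217 = -116731707/306217 ≈ -381.21)
(I(1739, -768) + h) - 1101848 = (17 - 116731707/306217) - 1101848 = -111526018/306217 - 1101848 = -337516115034/306217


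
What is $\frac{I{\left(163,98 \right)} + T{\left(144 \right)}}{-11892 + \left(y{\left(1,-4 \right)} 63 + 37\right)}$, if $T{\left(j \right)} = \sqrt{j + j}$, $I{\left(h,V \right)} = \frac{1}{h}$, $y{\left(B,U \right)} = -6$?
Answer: $- \frac{1}{1993979} - \frac{12 \sqrt{2}}{12233} \approx -0.0013878$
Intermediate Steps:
$T{\left(j \right)} = \sqrt{2} \sqrt{j}$ ($T{\left(j \right)} = \sqrt{2 j} = \sqrt{2} \sqrt{j}$)
$\frac{I{\left(163,98 \right)} + T{\left(144 \right)}}{-11892 + \left(y{\left(1,-4 \right)} 63 + 37\right)} = \frac{\frac{1}{163} + \sqrt{2} \sqrt{144}}{-11892 + \left(\left(-6\right) 63 + 37\right)} = \frac{\frac{1}{163} + \sqrt{2} \cdot 12}{-11892 + \left(-378 + 37\right)} = \frac{\frac{1}{163} + 12 \sqrt{2}}{-11892 - 341} = \frac{\frac{1}{163} + 12 \sqrt{2}}{-12233} = \left(\frac{1}{163} + 12 \sqrt{2}\right) \left(- \frac{1}{12233}\right) = - \frac{1}{1993979} - \frac{12 \sqrt{2}}{12233}$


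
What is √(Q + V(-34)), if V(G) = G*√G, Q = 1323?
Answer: √(1323 - 34*I*√34) ≈ 36.474 - 2.7177*I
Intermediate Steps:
V(G) = G^(3/2)
√(Q + V(-34)) = √(1323 + (-34)^(3/2)) = √(1323 - 34*I*√34)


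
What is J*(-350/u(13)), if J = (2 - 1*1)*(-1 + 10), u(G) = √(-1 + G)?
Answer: -525*√3 ≈ -909.33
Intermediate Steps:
J = 9 (J = (2 - 1)*9 = 1*9 = 9)
J*(-350/u(13)) = 9*(-350/√(-1 + 13)) = 9*(-350*√3/6) = 9*(-175*√3/3) = -525*√3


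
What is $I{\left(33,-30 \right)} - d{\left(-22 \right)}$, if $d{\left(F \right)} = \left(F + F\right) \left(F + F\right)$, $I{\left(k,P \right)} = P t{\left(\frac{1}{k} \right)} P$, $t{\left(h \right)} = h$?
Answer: $- \frac{20996}{11} \approx -1908.7$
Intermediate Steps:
$I{\left(k,P \right)} = \frac{P^{2}}{k}$ ($I{\left(k,P \right)} = \frac{P}{k} P = \frac{P^{2}}{k}$)
$d{\left(F \right)} = 4 F^{2}$ ($d{\left(F \right)} = 2 F 2 F = 4 F^{2}$)
$I{\left(33,-30 \right)} - d{\left(-22 \right)} = \frac{\left(-30\right)^{2}}{33} - 4 \left(-22\right)^{2} = 900 \cdot \frac{1}{33} - 4 \cdot 484 = \frac{300}{11} - 1936 = - \frac{20996}{11}$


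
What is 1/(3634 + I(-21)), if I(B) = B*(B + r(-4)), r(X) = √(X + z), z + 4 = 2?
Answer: 4075/16608271 + 21*I*√6/16608271 ≈ 0.00024536 + 3.0972e-6*I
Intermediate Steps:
z = -2 (z = -4 + 2 = -2)
r(X) = √(-2 + X) (r(X) = √(X - 2) = √(-2 + X))
I(B) = B*(B + I*√6) (I(B) = B*(B + √(-2 - 4)) = B*(B + √(-6)) = B*(B + I*√6))
1/(3634 + I(-21)) = 1/(3634 - 21*(-21 + I*√6)) = 1/(3634 + (441 - 21*I*√6)) = 1/(4075 - 21*I*√6)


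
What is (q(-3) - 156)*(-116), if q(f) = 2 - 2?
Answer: 18096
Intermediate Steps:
q(f) = 0
(q(-3) - 156)*(-116) = (0 - 156)*(-116) = -156*(-116) = 18096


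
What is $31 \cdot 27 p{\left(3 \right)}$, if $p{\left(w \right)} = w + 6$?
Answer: $7533$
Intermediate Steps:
$p{\left(w \right)} = 6 + w$
$31 \cdot 27 p{\left(3 \right)} = 31 \cdot 27 \left(6 + 3\right) = 837 \cdot 9 = 7533$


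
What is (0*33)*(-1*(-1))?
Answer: 0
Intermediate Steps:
(0*33)*(-1*(-1)) = 0*1 = 0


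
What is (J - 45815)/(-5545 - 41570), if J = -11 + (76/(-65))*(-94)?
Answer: 2971546/3062475 ≈ 0.97031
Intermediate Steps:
J = 6429/65 (J = -11 + (76*(-1/65))*(-94) = -11 - 76/65*(-94) = -11 + 7144/65 = 6429/65 ≈ 98.908)
(J - 45815)/(-5545 - 41570) = (6429/65 - 45815)/(-5545 - 41570) = -2971546/65/(-47115) = -2971546/65*(-1/47115) = 2971546/3062475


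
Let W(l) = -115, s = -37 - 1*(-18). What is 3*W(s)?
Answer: -345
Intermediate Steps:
s = -19 (s = -37 + 18 = -19)
3*W(s) = 3*(-115) = -345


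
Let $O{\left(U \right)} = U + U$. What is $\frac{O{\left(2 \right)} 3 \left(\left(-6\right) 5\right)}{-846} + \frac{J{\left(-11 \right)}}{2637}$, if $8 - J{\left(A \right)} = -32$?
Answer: $\frac{54620}{123939} \approx 0.4407$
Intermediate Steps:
$O{\left(U \right)} = 2 U$
$J{\left(A \right)} = 40$ ($J{\left(A \right)} = 8 - -32 = 8 + 32 = 40$)
$\frac{O{\left(2 \right)} 3 \left(\left(-6\right) 5\right)}{-846} + \frac{J{\left(-11 \right)}}{2637} = \frac{2 \cdot 2 \cdot 3 \left(\left(-6\right) 5\right)}{-846} + \frac{40}{2637} = 4 \cdot 3 \left(-30\right) \left(- \frac{1}{846}\right) + 40 \cdot \frac{1}{2637} = 12 \left(-30\right) \left(- \frac{1}{846}\right) + \frac{40}{2637} = \left(-360\right) \left(- \frac{1}{846}\right) + \frac{40}{2637} = \frac{20}{47} + \frac{40}{2637} = \frac{54620}{123939}$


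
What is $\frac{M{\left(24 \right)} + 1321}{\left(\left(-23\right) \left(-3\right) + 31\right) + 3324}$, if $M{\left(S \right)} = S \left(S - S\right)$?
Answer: $\frac{1321}{3424} \approx 0.38581$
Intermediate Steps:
$M{\left(S \right)} = 0$ ($M{\left(S \right)} = S 0 = 0$)
$\frac{M{\left(24 \right)} + 1321}{\left(\left(-23\right) \left(-3\right) + 31\right) + 3324} = \frac{0 + 1321}{\left(\left(-23\right) \left(-3\right) + 31\right) + 3324} = \frac{1321}{\left(69 + 31\right) + 3324} = \frac{1321}{100 + 3324} = \frac{1321}{3424}$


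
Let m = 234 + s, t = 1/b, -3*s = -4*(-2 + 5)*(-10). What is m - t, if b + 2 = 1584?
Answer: 306907/1582 ≈ 194.00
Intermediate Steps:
b = 1582 (b = -2 + 1584 = 1582)
s = -40 (s = -(-4*(-2 + 5))*(-10)/3 = -(-4*3)*(-10)/3 = -(-2*6)*(-10)/3 = -(-4)*(-10) = -⅓*120 = -40)
t = 1/1582 ≈ 0.00063211
m = 194 (m = 234 - 40 = 194)
m - t = 194 - 1*1/1582 = 194 - 1/1582 = 306907/1582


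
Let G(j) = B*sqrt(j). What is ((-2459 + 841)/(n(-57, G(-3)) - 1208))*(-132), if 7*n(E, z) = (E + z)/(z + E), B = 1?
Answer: -1495032/8455 ≈ -176.82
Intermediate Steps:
G(j) = sqrt(j) (G(j) = 1*sqrt(j) = sqrt(j))
n(E, z) = 1/7 (n(E, z) = ((E + z)/(z + E))/7 = ((E + z)/(E + z))/7 = (1/7)*1 = 1/7)
((-2459 + 841)/(n(-57, G(-3)) - 1208))*(-132) = ((-2459 + 841)/(1/7 - 1208))*(-132) = -1618/(-8455/7)*(-132) = -1618*(-7/8455)*(-132) = (11326/8455)*(-132) = -1495032/8455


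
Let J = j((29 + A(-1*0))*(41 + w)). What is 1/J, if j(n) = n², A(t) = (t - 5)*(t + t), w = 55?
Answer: 1/7750656 ≈ 1.2902e-7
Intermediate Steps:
A(t) = 2*t*(-5 + t) (A(t) = (-5 + t)*(2*t) = 2*t*(-5 + t))
J = 7750656 (J = ((29 + 2*(-1*0)*(-5 - 1*0))*(41 + 55))² = ((29 + 2*0*(-5 + 0))*96)² = ((29 + 2*0*(-5))*96)² = ((29 + 0)*96)² = (29*96)² = 2784² = 7750656)
1/J = 1/7750656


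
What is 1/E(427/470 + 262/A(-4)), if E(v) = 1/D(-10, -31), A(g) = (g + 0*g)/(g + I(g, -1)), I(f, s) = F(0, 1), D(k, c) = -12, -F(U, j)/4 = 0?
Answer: -12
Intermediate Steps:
F(U, j) = 0 (F(U, j) = -4*0 = 0)
I(f, s) = 0
A(g) = 1 (A(g) = (g + 0*g)/(g + 0) = (g + 0)/g = g/g = 1)
E(v) = -1/12 (E(v) = 1/(-12) = -1/12)
1/E(427/470 + 262/A(-4)) = 1/(-1/12) = -12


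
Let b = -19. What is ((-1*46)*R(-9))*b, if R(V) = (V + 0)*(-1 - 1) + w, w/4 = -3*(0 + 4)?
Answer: -26220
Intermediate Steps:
w = -48 (w = 4*(-3*(0 + 4)) = 4*(-3*4) = 4*(-12) = -48)
R(V) = -48 - 2*V (R(V) = (V + 0)*(-1 - 1) - 48 = V*(-2) - 48 = -2*V - 48 = -48 - 2*V)
((-1*46)*R(-9))*b = ((-1*46)*(-48 - 2*(-9)))*(-19) = -46*(-48 + 18)*(-19) = -46*(-30)*(-19) = 1380*(-19) = -26220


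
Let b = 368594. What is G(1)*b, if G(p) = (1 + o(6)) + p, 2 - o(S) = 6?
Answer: -737188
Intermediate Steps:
o(S) = -4 (o(S) = 2 - 1*6 = 2 - 6 = -4)
G(p) = -3 + p (G(p) = (1 - 4) + p = -3 + p)
G(1)*b = (-3 + 1)*368594 = -2*368594 = -737188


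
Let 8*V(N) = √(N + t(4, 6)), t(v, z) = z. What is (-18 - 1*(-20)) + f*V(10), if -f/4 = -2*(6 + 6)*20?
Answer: 962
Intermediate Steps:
V(N) = √(6 + N)/8 (V(N) = √(N + 6)/8 = √(6 + N)/8)
f = 1920 (f = -4*(-2*(6 + 6))*20 = -4*(-2*12)*20 = -(-96)*20 = -4*(-480) = 1920)
(-18 - 1*(-20)) + f*V(10) = (-18 - 1*(-20)) + 1920*(√(6 + 10)/8) = (-18 + 20) + 1920*(√16/8) = 2 + 1920*((⅛)*4) = 2 + 1920*(½) = 2 + 960 = 962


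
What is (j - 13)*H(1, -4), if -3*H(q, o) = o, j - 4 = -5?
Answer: -56/3 ≈ -18.667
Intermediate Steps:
j = -1 (j = 4 - 5 = -1)
H(q, o) = -o/3
(j - 13)*H(1, -4) = (-1 - 13)*(-⅓*(-4)) = -14*4/3 = -56/3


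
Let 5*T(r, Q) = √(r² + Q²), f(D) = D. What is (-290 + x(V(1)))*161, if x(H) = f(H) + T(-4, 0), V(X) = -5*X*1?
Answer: -236831/5 ≈ -47366.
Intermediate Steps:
V(X) = -5*X
T(r, Q) = √(Q² + r²)/5 (T(r, Q) = √(r² + Q²)/5 = √(Q² + r²)/5)
x(H) = ⅘ + H (x(H) = H + √(0² + (-4)²)/5 = H + √(0 + 16)/5 = H + √16/5 = H + (⅕)*4 = H + ⅘ = ⅘ + H)
(-290 + x(V(1)))*161 = (-290 + (⅘ - 5*1))*161 = (-290 + (⅘ - 5))*161 = (-290 - 21/5)*161 = -1471/5*161 = -236831/5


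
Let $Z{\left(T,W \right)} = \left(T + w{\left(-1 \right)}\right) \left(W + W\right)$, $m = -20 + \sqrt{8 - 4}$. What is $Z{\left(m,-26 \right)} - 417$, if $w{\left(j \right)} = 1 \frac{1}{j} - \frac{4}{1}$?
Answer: $779$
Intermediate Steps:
$w{\left(j \right)} = -4 + \frac{1}{j}$ ($w{\left(j \right)} = \frac{1}{j} - 4 = -4 + \frac{1}{j}$)
$m = -18$ ($m = -20 + \sqrt{4} = -20 + 2 = -18$)
$Z{\left(T,W \right)} = 2 W \left(-5 + T\right)$ ($Z{\left(T,W \right)} = \left(T - \left(4 - \frac{1}{-1}\right)\right) \left(W + W\right) = \left(T - 5\right) 2 W = \left(-5 + T\right) 2 W = 2 W \left(-5 + T\right)$)
$Z{\left(m,-26 \right)} - 417 = 2 \left(-26\right) \left(-5 - 18\right) - 417 = 2 \left(-26\right) \left(-23\right) - 417 = 1196 - 417 = 779$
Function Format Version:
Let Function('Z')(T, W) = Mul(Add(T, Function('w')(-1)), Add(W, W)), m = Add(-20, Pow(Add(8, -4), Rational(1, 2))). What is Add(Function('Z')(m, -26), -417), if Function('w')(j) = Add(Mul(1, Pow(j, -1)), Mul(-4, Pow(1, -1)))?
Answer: 779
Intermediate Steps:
Function('w')(j) = Add(-4, Pow(j, -1)) (Function('w')(j) = Add(Pow(j, -1), Mul(-4, 1)) = Add(Pow(j, -1), -4) = Add(-4, Pow(j, -1)))
m = -18 (m = Add(-20, Pow(4, Rational(1, 2))) = Add(-20, 2) = -18)
Function('Z')(T, W) = Mul(2, W, Add(-5, T)) (Function('Z')(T, W) = Mul(Add(T, Add(-4, Pow(-1, -1))), Add(W, W)) = Mul(Add(T, Add(-4, -1)), Mul(2, W)) = Mul(Add(T, -5), Mul(2, W)) = Mul(Add(-5, T), Mul(2, W)) = Mul(2, W, Add(-5, T)))
Add(Function('Z')(m, -26), -417) = Add(Mul(2, -26, Add(-5, -18)), -417) = Add(Mul(2, -26, -23), -417) = Add(1196, -417) = 779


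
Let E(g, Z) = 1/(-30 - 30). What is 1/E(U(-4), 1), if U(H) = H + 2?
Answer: -60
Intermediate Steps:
U(H) = 2 + H
E(g, Z) = -1/60 (E(g, Z) = 1/(-60) = -1/60)
1/E(U(-4), 1) = 1/(-1/60) = -60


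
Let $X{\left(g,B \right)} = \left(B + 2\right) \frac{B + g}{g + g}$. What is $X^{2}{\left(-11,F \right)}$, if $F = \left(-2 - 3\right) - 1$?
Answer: $\frac{1156}{121} \approx 9.5537$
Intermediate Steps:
$F = -6$ ($F = -5 - 1 = -6$)
$X{\left(g,B \right)} = \frac{\left(2 + B\right) \left(B + g\right)}{2 g}$ ($X{\left(g,B \right)} = \left(2 + B\right) \frac{B + g}{2 g} = \frac{\left(2 + B\right) \left(B + g\right)}{2 g}$)
$X^{2}{\left(-11,F \right)} = \left(\frac{\left(-6\right)^{2} + 2 \left(-6\right) - 11 \left(2 - 6\right)}{2 \left(-11\right)}\right)^{2} = \left(\frac{1}{2} \left(- \frac{1}{11}\right) \left(36 - 12 - -44\right)\right)^{2} = \left(\frac{1}{2} \left(- \frac{1}{11}\right) \left(36 - 12 + 44\right)\right)^{2} = \left(\frac{1}{2} \left(- \frac{1}{11}\right) 68\right)^{2} = \left(- \frac{34}{11}\right)^{2} = \frac{1156}{121}$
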